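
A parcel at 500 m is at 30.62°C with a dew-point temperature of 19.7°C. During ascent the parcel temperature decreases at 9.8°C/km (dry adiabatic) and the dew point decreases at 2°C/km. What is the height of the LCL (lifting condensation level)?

T and T_d converge at 9.8 − 2 = 7.8°C per km
Height above start = (30.62 − 19.7) / 7.8 = 1.4 km
LCL altitude = 500 m + 1400 m = 1900 m

1900 m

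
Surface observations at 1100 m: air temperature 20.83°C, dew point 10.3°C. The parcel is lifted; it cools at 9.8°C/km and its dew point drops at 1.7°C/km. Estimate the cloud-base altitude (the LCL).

2400 m

T and T_d converge at 9.8 − 1.7 = 8.1°C per km
Height above start = (20.83 − 10.3) / 8.1 = 1.3 km
LCL altitude = 1100 m + 1300 m = 2400 m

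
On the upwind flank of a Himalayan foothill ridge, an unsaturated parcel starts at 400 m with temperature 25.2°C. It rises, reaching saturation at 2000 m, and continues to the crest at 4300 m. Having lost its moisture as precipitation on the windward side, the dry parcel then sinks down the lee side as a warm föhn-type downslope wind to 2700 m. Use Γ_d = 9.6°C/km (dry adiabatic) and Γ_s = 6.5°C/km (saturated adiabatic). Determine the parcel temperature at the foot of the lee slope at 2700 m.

From 400 m to 2000 m (dry): cools by 9.6 × 1.6 = 15.36°C, giving 9.84°C.
From 2000 m to 4300 m (saturated): cools by 6.5 × 2.3 = 14.95°C, giving -5.11°C.
From 4300 m to 2700 m (dry descent): warms by 9.6 × 1.6 = 15.36°C, giving 10.25°C.

10.25°C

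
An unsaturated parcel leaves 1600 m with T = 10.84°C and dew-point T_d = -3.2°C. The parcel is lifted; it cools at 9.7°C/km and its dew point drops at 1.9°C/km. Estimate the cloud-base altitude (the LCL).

3400 m

T and T_d converge at 9.7 − 1.9 = 7.8°C per km
Height above start = (10.84 − (-3.2)) / 7.8 = 1.8 km
LCL altitude = 1600 m + 1800 m = 3400 m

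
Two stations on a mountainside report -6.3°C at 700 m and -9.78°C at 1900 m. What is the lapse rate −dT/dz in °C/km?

2.9°C/km

Γ = −ΔT/Δz = (-6.3 − (-9.78)) / (1900 − 700) m
  = 3.48°C / 1.2 km = 2.9°C/km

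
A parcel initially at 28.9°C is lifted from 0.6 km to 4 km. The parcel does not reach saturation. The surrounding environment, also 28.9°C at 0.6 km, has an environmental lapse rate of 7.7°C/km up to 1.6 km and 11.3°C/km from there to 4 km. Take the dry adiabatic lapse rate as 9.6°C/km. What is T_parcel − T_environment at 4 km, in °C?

Parcel:
  600–4000 m, dry: Δz = 3.4 km ⇒ ΔT = -32.64°C; T = -3.74°C
Environment:
  600–1600 m, environment, lower layer: Δz = 1 km ⇒ ΔT = -7.7°C; T = 21.2°C
  1600–4000 m, environment, upper layer: Δz = 2.4 km ⇒ ΔT = -27.12°C; T = -5.92°C
T_parcel − T_env = -3.74 − (-5.92) = +2.18°C

+2.18°C (parcel warmer than environment)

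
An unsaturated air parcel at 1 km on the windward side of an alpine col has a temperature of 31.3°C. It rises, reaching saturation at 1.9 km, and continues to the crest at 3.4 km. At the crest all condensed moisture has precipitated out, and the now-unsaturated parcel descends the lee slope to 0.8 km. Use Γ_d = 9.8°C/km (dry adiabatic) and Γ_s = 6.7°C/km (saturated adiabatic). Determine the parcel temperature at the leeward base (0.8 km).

1000–1900 m, dry: Δz = 0.9 km ⇒ ΔT = -8.82°C; T = 22.48°C
1900–3400 m, saturated: Δz = 1.5 km ⇒ ΔT = -10.05°C; T = 12.43°C
3400–800 m, dry descent: Δz = 2.6 km ⇒ ΔT = +25.48°C; T = 37.91°C

37.91°C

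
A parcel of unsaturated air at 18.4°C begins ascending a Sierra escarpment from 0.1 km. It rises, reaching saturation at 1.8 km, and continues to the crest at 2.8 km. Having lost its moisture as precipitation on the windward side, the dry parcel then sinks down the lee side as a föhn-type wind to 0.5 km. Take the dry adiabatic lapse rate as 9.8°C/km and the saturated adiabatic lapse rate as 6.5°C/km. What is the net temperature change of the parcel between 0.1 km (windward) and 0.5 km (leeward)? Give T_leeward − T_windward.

-0.62°C

100–1800 m, dry: Δz = 1.7 km ⇒ ΔT = -16.66°C; T = 1.74°C
1800–2800 m, saturated: Δz = 1 km ⇒ ΔT = -6.5°C; T = -4.76°C
2800–500 m, dry descent: Δz = 2.3 km ⇒ ΔT = +22.54°C; T = 17.78°C
Net change vs windward start: 17.78 − 18.4 = -0.62°C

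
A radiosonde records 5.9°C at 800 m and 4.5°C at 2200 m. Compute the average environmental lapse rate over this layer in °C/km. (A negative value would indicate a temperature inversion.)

Γ = −ΔT/Δz = (5.9 − 4.5) / (2200 − 800) m
  = 1.4°C / 1.4 km = 1°C/km

1°C/km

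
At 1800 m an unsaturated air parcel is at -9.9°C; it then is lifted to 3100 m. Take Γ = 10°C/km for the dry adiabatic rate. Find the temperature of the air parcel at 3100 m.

-22.9°C

From 1800 m to 3100 m (dry adiabatic): cools by 10 × 1.3 = 13°C, giving -22.9°C.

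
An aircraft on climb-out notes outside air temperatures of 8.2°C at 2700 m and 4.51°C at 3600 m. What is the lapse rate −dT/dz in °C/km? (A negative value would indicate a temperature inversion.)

4.1°C/km

Γ = −ΔT/Δz = (8.2 − 4.51) / (3600 − 2700) m
  = 3.69°C / 0.9 km = 4.1°C/km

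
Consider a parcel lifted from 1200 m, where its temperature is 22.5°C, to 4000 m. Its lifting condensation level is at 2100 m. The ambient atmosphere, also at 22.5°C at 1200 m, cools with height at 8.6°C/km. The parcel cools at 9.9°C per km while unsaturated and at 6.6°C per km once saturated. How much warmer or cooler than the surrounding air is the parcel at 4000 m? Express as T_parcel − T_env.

Parcel:
  1200 → 2100 m (dry, 9.9°C/km): ΔT = -9.9 × 0.9 = -8.91°C → T = 13.59°C
  2100 → 4000 m (saturated, 6.6°C/km): ΔT = -6.6 × 1.9 = -12.54°C → T = 1.05°C
Environment:
  1200 → 4000 m (environment, 8.6°C/km): ΔT = -8.6 × 2.8 = -24.08°C → T = -1.58°C
T_parcel − T_env = 1.05 − (-1.58) = +2.63°C

+2.63°C (parcel warmer than environment)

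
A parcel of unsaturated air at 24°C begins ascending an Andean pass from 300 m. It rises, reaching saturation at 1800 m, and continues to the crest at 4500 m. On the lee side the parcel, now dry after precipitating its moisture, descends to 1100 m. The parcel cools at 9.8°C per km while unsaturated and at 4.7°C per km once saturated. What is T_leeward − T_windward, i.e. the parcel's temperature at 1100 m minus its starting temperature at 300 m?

300 → 1800 m (dry, 9.8°C/km): ΔT = -9.8 × 1.5 = -14.7°C → T = 9.3°C
1800 → 4500 m (saturated, 4.7°C/km): ΔT = -4.7 × 2.7 = -12.69°C → T = -3.39°C
4500 → 1100 m (dry descent, 9.8°C/km): ΔT = +9.8 × 3.4 = +33.32°C → T = 29.93°C
Net change vs windward start: 29.93 − 24 = +5.93°C

+5.93°C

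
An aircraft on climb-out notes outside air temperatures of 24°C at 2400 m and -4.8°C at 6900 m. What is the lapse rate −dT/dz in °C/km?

Γ = −ΔT/Δz = (24 − (-4.8)) / (6900 − 2400) m
  = 28.8°C / 4.5 km = 6.4°C/km

6.4°C/km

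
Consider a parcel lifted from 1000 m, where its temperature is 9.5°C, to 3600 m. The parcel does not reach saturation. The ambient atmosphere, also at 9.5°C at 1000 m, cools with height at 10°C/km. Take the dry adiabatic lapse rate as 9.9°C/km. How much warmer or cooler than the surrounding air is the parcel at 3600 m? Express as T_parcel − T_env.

Parcel:
  Dry to 3600 m: -9.9 × 2.6 km = -25.74°C, so T = -16.24°C.
Environment:
  Environment to 3600 m: -10 × 2.6 km = -26°C, so T = -16.5°C.
T_parcel − T_env = -16.24 − (-16.5) = +0.26°C

+0.26°C (parcel warmer than environment)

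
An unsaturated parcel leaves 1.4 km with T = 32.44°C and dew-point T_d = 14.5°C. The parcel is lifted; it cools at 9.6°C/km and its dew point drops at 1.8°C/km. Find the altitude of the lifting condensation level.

T and T_d converge at 9.6 − 1.8 = 7.8°C per km
Height above start = (32.44 − 14.5) / 7.8 = 2.3 km
LCL altitude = 1400 m + 2300 m = 3700 m

3.7 km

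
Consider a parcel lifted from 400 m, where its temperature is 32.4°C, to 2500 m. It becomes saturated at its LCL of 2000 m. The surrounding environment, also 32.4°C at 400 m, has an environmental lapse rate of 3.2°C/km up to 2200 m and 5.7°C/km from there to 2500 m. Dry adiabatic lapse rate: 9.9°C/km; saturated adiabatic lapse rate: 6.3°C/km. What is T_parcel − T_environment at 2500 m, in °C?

-11.52°C (parcel cooler than environment)

Parcel:
  400 → 2000 m (dry, 9.9°C/km): ΔT = -9.9 × 1.6 = -15.84°C → T = 16.56°C
  2000 → 2500 m (saturated, 6.3°C/km): ΔT = -6.3 × 0.5 = -3.15°C → T = 13.41°C
Environment:
  400 → 2200 m (environment, lower layer, 3.2°C/km): ΔT = -3.2 × 1.8 = -5.76°C → T = 26.64°C
  2200 → 2500 m (environment, upper layer, 5.7°C/km): ΔT = -5.7 × 0.3 = -1.71°C → T = 24.93°C
T_parcel − T_env = 13.41 − 24.93 = -11.52°C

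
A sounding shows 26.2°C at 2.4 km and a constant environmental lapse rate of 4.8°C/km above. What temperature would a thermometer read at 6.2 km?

Environmental to 6200 m: -4.8 × 3.8 km = -18.24°C, so T = 7.96°C.

7.96°C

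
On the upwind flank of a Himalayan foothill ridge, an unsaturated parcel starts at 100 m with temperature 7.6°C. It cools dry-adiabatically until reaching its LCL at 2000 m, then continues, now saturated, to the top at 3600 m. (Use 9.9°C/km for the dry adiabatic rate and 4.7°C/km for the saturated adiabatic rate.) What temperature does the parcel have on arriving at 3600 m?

From 100 m to 2000 m (dry): cools by 9.9 × 1.9 = 18.81°C, giving -11.21°C.
From 2000 m to 3600 m (saturated): cools by 4.7 × 1.6 = 7.52°C, giving -18.73°C.

-18.73°C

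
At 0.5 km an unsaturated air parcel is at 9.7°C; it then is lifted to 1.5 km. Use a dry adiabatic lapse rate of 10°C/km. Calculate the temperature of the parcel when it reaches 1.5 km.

From 500 m to 1500 m (dry adiabatic): cools by 10 × 1 = 10°C, giving -0.3°C.

-0.3°C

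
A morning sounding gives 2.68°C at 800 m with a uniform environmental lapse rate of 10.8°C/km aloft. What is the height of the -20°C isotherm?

Height above start = (2.68 − (-20)) / 10.8 = 2.1 km
Altitude = 800 m + 2100 m = 2900 m

2900 m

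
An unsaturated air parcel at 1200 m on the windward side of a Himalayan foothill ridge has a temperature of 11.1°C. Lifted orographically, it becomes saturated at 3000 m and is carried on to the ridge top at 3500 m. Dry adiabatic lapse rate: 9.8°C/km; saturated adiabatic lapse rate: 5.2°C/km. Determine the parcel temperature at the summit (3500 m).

From 1200 m to 3000 m (dry): cools by 9.8 × 1.8 = 17.64°C, giving -6.54°C.
From 3000 m to 3500 m (saturated): cools by 5.2 × 0.5 = 2.6°C, giving -9.14°C.

-9.14°C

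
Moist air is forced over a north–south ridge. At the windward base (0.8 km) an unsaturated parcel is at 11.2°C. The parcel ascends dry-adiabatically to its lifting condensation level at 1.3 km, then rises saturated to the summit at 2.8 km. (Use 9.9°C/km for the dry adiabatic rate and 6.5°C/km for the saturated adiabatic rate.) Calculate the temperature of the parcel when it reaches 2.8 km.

-3.5°C

800–1300 m, dry: Δz = 0.5 km ⇒ ΔT = -4.95°C; T = 6.25°C
1300–2800 m, saturated: Δz = 1.5 km ⇒ ΔT = -9.75°C; T = -3.5°C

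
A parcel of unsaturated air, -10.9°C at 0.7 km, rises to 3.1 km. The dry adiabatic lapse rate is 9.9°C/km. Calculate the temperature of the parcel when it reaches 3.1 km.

-34.66°C

Dry adiabatic to 3100 m: -9.9 × 2.4 km = -23.76°C, so T = -34.66°C.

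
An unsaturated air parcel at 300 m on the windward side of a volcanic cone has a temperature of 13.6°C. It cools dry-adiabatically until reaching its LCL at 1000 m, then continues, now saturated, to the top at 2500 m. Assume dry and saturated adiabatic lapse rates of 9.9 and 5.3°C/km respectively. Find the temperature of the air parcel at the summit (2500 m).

From 300 m to 1000 m (dry): cools by 9.9 × 0.7 = 6.93°C, giving 6.67°C.
From 1000 m to 2500 m (saturated): cools by 5.3 × 1.5 = 7.95°C, giving -1.28°C.

-1.28°C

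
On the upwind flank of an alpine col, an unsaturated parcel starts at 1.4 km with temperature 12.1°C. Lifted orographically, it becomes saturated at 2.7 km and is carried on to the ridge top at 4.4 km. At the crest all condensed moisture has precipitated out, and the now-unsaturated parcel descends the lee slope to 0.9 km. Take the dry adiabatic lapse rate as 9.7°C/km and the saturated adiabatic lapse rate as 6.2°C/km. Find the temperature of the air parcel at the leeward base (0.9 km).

22.9°C

From 1400 m to 2700 m (dry): cools by 9.7 × 1.3 = 12.61°C, giving -0.51°C.
From 2700 m to 4400 m (saturated): cools by 6.2 × 1.7 = 10.54°C, giving -11.05°C.
From 4400 m to 900 m (dry descent): warms by 9.7 × 3.5 = 33.95°C, giving 22.9°C.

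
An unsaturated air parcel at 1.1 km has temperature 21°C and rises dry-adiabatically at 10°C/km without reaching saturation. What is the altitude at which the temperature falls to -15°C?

4.7 km

Height above start = (21 − (-15)) / 10 = 3.6 km
Altitude = 1100 m + 3600 m = 4700 m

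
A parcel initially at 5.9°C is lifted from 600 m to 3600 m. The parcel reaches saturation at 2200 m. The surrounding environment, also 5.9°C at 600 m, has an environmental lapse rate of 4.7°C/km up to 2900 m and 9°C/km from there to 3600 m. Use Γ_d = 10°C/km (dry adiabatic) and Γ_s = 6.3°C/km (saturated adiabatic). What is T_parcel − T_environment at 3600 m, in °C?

Parcel:
  Dry to 2200 m: -10 × 1.6 km = -16°C, so T = -10.1°C.
  Saturated to 3600 m: -6.3 × 1.4 km = -8.82°C, so T = -18.92°C.
Environment:
  Environment, lower layer to 2900 m: -4.7 × 2.3 km = -10.81°C, so T = -4.91°C.
  Environment, upper layer to 3600 m: -9 × 0.7 km = -6.3°C, so T = -11.21°C.
T_parcel − T_env = -18.92 − (-11.21) = -7.71°C

-7.71°C (parcel cooler than environment)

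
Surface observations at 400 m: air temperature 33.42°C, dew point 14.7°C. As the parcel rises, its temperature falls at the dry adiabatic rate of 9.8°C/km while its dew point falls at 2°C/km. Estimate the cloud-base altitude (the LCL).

2800 m

T and T_d converge at 9.8 − 2 = 7.8°C per km
Height above start = (33.42 − 14.7) / 7.8 = 2.4 km
LCL altitude = 400 m + 2400 m = 2800 m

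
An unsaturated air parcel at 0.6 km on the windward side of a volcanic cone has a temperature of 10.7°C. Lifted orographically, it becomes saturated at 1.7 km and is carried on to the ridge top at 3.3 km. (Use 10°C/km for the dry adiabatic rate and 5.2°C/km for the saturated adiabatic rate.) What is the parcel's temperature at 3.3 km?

-8.62°C

From 600 m to 1700 m (dry): cools by 10 × 1.1 = 11°C, giving -0.3°C.
From 1700 m to 3300 m (saturated): cools by 5.2 × 1.6 = 8.32°C, giving -8.62°C.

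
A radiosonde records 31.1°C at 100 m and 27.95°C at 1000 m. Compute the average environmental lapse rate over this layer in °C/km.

Γ = −ΔT/Δz = (31.1 − 27.95) / (1000 − 100) m
  = 3.15°C / 0.9 km = 3.5°C/km

3.5°C/km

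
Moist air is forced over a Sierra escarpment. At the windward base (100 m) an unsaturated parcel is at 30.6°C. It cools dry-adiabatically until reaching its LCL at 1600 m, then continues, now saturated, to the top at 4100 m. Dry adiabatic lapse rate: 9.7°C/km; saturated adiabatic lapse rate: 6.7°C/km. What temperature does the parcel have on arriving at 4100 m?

-0.7°C

From 100 m to 1600 m (dry): cools by 9.7 × 1.5 = 14.55°C, giving 16.05°C.
From 1600 m to 4100 m (saturated): cools by 6.7 × 2.5 = 16.75°C, giving -0.7°C.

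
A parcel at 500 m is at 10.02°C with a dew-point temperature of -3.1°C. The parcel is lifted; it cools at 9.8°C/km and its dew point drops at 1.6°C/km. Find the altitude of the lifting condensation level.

T and T_d converge at 9.8 − 1.6 = 8.2°C per km
Height above start = (10.02 − (-3.1)) / 8.2 = 1.6 km
LCL altitude = 500 m + 1600 m = 2100 m

2100 m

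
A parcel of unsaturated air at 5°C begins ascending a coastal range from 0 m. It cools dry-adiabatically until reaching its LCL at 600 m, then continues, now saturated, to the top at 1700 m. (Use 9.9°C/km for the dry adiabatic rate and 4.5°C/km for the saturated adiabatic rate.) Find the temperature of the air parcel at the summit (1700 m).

Dry to 600 m: -9.9 × 0.6 km = -5.94°C, so T = -0.94°C.
Saturated to 1700 m: -4.5 × 1.1 km = -4.95°C, so T = -5.89°C.

-5.89°C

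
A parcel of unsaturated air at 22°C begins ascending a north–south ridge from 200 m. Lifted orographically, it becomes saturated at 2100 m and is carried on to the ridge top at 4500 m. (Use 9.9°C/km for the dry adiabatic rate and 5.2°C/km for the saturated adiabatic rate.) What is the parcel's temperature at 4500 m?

From 200 m to 2100 m (dry): cools by 9.9 × 1.9 = 18.81°C, giving 3.19°C.
From 2100 m to 4500 m (saturated): cools by 5.2 × 2.4 = 12.48°C, giving -9.29°C.

-9.29°C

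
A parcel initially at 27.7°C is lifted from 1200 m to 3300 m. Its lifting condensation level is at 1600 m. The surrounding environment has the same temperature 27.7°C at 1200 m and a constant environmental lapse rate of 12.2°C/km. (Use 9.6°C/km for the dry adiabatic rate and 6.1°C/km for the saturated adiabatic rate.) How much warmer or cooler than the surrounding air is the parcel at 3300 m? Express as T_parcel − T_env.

Parcel:
  1200 → 1600 m (dry, 9.6°C/km): ΔT = -9.6 × 0.4 = -3.84°C → T = 23.86°C
  1600 → 3300 m (saturated, 6.1°C/km): ΔT = -6.1 × 1.7 = -10.37°C → T = 13.49°C
Environment:
  1200 → 3300 m (environment, 12.2°C/km): ΔT = -12.2 × 2.1 = -25.62°C → T = 2.08°C
T_parcel − T_env = 13.49 − 2.08 = +11.41°C

+11.41°C (parcel warmer than environment)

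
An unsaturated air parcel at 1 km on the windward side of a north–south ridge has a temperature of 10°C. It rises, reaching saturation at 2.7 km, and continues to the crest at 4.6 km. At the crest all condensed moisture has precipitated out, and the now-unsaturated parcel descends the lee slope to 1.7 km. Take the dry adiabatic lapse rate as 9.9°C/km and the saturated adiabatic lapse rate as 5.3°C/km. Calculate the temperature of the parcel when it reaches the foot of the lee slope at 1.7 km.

11.81°C

1000–2700 m, dry: Δz = 1.7 km ⇒ ΔT = -16.83°C; T = -6.83°C
2700–4600 m, saturated: Δz = 1.9 km ⇒ ΔT = -10.07°C; T = -16.9°C
4600–1700 m, dry descent: Δz = 2.9 km ⇒ ΔT = +28.71°C; T = 11.81°C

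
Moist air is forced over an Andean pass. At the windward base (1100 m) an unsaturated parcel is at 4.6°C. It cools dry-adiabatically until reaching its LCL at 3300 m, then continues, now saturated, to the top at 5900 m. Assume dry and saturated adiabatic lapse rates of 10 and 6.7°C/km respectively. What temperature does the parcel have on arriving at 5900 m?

1100–3300 m, dry: Δz = 2.2 km ⇒ ΔT = -22°C; T = -17.4°C
3300–5900 m, saturated: Δz = 2.6 km ⇒ ΔT = -17.42°C; T = -34.82°C

-34.82°C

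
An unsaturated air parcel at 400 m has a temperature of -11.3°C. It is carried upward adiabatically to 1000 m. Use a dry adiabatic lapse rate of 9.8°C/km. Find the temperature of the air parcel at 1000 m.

-17.18°C

400 → 1000 m (dry adiabatic, 9.8°C/km): ΔT = -9.8 × 0.6 = -5.88°C → T = -17.18°C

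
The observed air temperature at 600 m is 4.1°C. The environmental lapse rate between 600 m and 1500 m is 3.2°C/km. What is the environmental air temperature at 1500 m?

1.22°C

600–1500 m, environmental: Δz = 0.9 km ⇒ ΔT = -2.88°C; T = 1.22°C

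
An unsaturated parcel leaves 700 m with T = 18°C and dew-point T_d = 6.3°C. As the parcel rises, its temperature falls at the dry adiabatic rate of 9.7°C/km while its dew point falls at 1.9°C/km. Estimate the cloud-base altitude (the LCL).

2200 m

T and T_d converge at 9.7 − 1.9 = 7.8°C per km
Height above start = (18 − 6.3) / 7.8 = 1.5 km
LCL altitude = 700 m + 1500 m = 2200 m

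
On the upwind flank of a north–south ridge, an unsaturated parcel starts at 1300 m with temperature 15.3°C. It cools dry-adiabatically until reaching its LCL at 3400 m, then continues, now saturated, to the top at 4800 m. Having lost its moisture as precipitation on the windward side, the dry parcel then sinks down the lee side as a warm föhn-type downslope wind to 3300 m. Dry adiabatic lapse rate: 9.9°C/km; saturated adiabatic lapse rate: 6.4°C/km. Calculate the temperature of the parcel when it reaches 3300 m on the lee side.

1300–3400 m, dry: Δz = 2.1 km ⇒ ΔT = -20.79°C; T = -5.49°C
3400–4800 m, saturated: Δz = 1.4 km ⇒ ΔT = -8.96°C; T = -14.45°C
4800–3300 m, dry descent: Δz = 1.5 km ⇒ ΔT = +14.85°C; T = 0.4°C

0.4°C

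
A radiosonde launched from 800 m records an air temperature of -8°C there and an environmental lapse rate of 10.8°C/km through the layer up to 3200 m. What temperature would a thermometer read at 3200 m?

-33.92°C

800 → 3200 m (environmental, 10.8°C/km): ΔT = -10.8 × 2.4 = -25.92°C → T = -33.92°C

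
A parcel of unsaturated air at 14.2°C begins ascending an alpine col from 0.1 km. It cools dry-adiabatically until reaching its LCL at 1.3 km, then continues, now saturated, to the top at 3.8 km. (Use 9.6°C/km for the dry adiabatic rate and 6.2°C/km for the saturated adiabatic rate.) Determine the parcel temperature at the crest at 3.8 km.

Dry to 1300 m: -9.6 × 1.2 km = -11.52°C, so T = 2.68°C.
Saturated to 3800 m: -6.2 × 2.5 km = -15.5°C, so T = -12.82°C.

-12.82°C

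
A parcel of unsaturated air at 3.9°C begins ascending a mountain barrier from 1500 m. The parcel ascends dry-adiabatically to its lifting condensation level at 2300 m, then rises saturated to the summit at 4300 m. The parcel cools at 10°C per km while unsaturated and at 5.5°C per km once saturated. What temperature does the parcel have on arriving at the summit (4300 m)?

1500–2300 m, dry: Δz = 0.8 km ⇒ ΔT = -8°C; T = -4.1°C
2300–4300 m, saturated: Δz = 2 km ⇒ ΔT = -11°C; T = -15.1°C

-15.1°C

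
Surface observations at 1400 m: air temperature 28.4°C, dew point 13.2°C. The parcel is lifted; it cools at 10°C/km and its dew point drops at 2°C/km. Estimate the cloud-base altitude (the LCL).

T and T_d converge at 10 − 2 = 8°C per km
Height above start = (28.4 − 13.2) / 8 = 1.9 km
LCL altitude = 1400 m + 1900 m = 3300 m

3300 m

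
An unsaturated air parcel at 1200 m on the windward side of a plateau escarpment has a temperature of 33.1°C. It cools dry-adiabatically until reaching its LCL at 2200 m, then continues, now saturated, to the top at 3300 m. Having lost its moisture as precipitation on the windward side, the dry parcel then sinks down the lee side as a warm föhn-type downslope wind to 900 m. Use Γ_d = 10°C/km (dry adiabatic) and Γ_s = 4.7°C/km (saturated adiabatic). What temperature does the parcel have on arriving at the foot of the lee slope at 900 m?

Dry to 2200 m: -10 × 1 km = -10°C, so T = 23.1°C.
Saturated to 3300 m: -4.7 × 1.1 km = -5.17°C, so T = 17.93°C.
Dry descent to 900 m: +10 × 2.4 km = +24°C, so T = 41.93°C.

41.93°C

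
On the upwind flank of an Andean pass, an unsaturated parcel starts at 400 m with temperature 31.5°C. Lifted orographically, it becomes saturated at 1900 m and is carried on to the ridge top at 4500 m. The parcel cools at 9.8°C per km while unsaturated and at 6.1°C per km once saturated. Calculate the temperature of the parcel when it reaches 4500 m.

0.94°C

From 400 m to 1900 m (dry): cools by 9.8 × 1.5 = 14.7°C, giving 16.8°C.
From 1900 m to 4500 m (saturated): cools by 6.1 × 2.6 = 15.86°C, giving 0.94°C.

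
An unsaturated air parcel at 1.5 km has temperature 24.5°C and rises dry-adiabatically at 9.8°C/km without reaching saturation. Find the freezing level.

Height above start = (24.5 − 0) / 9.8 = 2.5 km
Altitude = 1500 m + 2500 m = 4000 m

4 km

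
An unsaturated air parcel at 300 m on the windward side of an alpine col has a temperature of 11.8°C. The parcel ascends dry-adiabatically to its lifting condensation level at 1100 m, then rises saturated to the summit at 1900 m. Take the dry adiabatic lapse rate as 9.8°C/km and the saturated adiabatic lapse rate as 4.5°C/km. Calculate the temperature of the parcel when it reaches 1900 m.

0.36°C

Dry to 1100 m: -9.8 × 0.8 km = -7.84°C, so T = 3.96°C.
Saturated to 1900 m: -4.5 × 0.8 km = -3.6°C, so T = 0.36°C.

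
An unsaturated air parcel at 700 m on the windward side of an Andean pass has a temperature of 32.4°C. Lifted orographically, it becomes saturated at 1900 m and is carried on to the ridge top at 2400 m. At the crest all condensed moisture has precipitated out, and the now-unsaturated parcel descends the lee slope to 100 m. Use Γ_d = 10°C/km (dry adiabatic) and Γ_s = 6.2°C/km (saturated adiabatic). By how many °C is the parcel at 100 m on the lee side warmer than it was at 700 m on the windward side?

+7.9°C

700–1900 m, dry: Δz = 1.2 km ⇒ ΔT = -12°C; T = 20.4°C
1900–2400 m, saturated: Δz = 0.5 km ⇒ ΔT = -3.1°C; T = 17.3°C
2400–100 m, dry descent: Δz = 2.3 km ⇒ ΔT = +23°C; T = 40.3°C
Net change vs windward start: 40.3 − 32.4 = +7.9°C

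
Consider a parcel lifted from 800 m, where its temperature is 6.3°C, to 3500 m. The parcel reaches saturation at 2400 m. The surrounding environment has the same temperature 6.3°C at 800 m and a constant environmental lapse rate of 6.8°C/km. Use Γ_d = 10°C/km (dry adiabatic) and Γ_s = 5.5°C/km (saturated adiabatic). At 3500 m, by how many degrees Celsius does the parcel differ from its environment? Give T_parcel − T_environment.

-3.69°C (parcel cooler than environment)

Parcel:
  800 → 2400 m (dry, 10°C/km): ΔT = -10 × 1.6 = -16°C → T = -9.7°C
  2400 → 3500 m (saturated, 5.5°C/km): ΔT = -5.5 × 1.1 = -6.05°C → T = -15.75°C
Environment:
  800 → 3500 m (environment, 6.8°C/km): ΔT = -6.8 × 2.7 = -18.36°C → T = -12.06°C
T_parcel − T_env = -15.75 − (-12.06) = -3.69°C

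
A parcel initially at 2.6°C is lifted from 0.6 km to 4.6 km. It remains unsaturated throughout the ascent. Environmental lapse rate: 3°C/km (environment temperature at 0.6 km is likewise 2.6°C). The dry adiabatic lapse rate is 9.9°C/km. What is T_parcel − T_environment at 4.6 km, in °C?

-27.6°C (parcel cooler than environment)

Parcel:
  600 → 4600 m (dry, 9.9°C/km): ΔT = -9.9 × 4 = -39.6°C → T = -37°C
Environment:
  600 → 4600 m (environment, 3°C/km): ΔT = -3 × 4 = -12°C → T = -9.4°C
T_parcel − T_env = -37 − (-9.4) = -27.6°C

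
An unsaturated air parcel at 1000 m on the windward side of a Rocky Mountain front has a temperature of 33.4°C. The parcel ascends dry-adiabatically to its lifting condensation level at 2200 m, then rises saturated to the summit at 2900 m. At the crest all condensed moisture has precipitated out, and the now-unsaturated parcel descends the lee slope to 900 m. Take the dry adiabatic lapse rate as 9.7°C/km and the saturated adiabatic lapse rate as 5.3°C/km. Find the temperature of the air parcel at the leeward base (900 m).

1000–2200 m, dry: Δz = 1.2 km ⇒ ΔT = -11.64°C; T = 21.76°C
2200–2900 m, saturated: Δz = 0.7 km ⇒ ΔT = -3.71°C; T = 18.05°C
2900–900 m, dry descent: Δz = 2 km ⇒ ΔT = +19.4°C; T = 37.45°C

37.45°C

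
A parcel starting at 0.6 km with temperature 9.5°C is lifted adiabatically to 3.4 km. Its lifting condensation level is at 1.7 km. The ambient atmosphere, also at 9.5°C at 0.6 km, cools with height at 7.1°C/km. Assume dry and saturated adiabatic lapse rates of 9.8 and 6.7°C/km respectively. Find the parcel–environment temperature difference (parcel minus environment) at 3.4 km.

Parcel:
  Dry to 1700 m: -9.8 × 1.1 km = -10.78°C, so T = -1.28°C.
  Saturated to 3400 m: -6.7 × 1.7 km = -11.39°C, so T = -12.67°C.
Environment:
  Environment to 3400 m: -7.1 × 2.8 km = -19.88°C, so T = -10.38°C.
T_parcel − T_env = -12.67 − (-10.38) = -2.29°C

-2.29°C (parcel cooler than environment)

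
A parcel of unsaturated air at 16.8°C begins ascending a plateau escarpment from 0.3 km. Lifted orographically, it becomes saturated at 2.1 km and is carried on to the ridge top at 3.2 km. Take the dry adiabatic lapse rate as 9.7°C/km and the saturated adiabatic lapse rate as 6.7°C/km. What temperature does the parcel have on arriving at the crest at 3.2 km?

Dry to 2100 m: -9.7 × 1.8 km = -17.46°C, so T = -0.66°C.
Saturated to 3200 m: -6.7 × 1.1 km = -7.37°C, so T = -8.03°C.

-8.03°C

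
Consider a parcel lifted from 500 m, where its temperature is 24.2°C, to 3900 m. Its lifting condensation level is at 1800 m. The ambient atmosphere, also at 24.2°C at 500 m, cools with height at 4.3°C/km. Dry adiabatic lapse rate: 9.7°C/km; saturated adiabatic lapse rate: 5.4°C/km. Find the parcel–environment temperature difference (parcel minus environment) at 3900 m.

-9.33°C (parcel cooler than environment)

Parcel:
  Dry to 1800 m: -9.7 × 1.3 km = -12.61°C, so T = 11.59°C.
  Saturated to 3900 m: -5.4 × 2.1 km = -11.34°C, so T = 0.25°C.
Environment:
  Environment to 3900 m: -4.3 × 3.4 km = -14.62°C, so T = 9.58°C.
T_parcel − T_env = 0.25 − 9.58 = -9.33°C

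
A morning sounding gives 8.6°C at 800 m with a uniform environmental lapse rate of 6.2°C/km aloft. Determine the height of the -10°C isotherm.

3800 m

Height above start = (8.6 − (-10)) / 6.2 = 3 km
Altitude = 800 m + 3000 m = 3800 m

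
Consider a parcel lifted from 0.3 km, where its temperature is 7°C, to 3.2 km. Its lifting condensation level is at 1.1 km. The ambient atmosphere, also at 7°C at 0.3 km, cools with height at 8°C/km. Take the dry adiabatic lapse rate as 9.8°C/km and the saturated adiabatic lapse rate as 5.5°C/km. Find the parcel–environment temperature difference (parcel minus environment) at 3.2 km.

+3.81°C (parcel warmer than environment)

Parcel:
  300–1100 m, dry: Δz = 0.8 km ⇒ ΔT = -7.84°C; T = -0.84°C
  1100–3200 m, saturated: Δz = 2.1 km ⇒ ΔT = -11.55°C; T = -12.39°C
Environment:
  300–3200 m, environment: Δz = 2.9 km ⇒ ΔT = -23.2°C; T = -16.2°C
T_parcel − T_env = -12.39 − (-16.2) = +3.81°C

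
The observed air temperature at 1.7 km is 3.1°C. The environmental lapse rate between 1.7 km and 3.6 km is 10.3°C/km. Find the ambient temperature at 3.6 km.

1700–3600 m, environmental: Δz = 1.9 km ⇒ ΔT = -19.57°C; T = -16.47°C

-16.47°C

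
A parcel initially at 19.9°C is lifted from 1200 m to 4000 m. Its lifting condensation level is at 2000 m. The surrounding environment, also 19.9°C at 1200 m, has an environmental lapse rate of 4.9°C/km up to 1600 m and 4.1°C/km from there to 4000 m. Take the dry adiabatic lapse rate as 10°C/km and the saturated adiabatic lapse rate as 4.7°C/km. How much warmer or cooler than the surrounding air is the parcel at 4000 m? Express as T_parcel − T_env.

Parcel:
  Dry to 2000 m: -10 × 0.8 km = -8°C, so T = 11.9°C.
  Saturated to 4000 m: -4.7 × 2 km = -9.4°C, so T = 2.5°C.
Environment:
  Environment, lower layer to 1600 m: -4.9 × 0.4 km = -1.96°C, so T = 17.94°C.
  Environment, upper layer to 4000 m: -4.1 × 2.4 km = -9.84°C, so T = 8.1°C.
T_parcel − T_env = 2.5 − 8.1 = -5.6°C

-5.6°C (parcel cooler than environment)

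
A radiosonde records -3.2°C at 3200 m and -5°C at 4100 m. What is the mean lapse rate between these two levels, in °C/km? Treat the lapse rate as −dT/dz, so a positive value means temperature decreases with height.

Γ = −ΔT/Δz = (-3.2 − (-5)) / (4100 − 3200) m
  = 1.8°C / 0.9 km = 2°C/km

2°C/km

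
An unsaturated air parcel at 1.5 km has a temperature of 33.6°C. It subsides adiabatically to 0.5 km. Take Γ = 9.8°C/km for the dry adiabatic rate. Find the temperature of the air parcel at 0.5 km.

From 1500 m to 500 m (dry adiabatic): warms by 9.8 × 1 = 9.8°C, giving 43.4°C.

43.4°C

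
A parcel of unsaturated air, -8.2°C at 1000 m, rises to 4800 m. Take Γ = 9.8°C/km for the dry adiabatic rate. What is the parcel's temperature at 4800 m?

From 1000 m to 4800 m (dry adiabatic): cools by 9.8 × 3.8 = 37.24°C, giving -45.44°C.

-45.44°C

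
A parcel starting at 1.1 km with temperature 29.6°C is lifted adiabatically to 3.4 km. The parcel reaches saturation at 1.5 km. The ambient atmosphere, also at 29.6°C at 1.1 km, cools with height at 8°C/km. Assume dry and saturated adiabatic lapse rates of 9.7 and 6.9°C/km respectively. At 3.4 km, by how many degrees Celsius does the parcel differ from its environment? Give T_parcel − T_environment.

Parcel:
  From 1100 m to 1500 m (dry): cools by 9.7 × 0.4 = 3.88°C, giving 25.72°C.
  From 1500 m to 3400 m (saturated): cools by 6.9 × 1.9 = 13.11°C, giving 12.61°C.
Environment:
  From 1100 m to 3400 m (environment): cools by 8 × 2.3 = 18.4°C, giving 11.2°C.
T_parcel − T_env = 12.61 − 11.2 = +1.41°C

+1.41°C (parcel warmer than environment)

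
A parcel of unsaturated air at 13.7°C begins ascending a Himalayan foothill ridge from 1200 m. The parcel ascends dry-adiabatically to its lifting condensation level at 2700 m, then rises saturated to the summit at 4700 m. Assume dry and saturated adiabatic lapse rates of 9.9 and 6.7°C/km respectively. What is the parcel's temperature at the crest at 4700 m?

From 1200 m to 2700 m (dry): cools by 9.9 × 1.5 = 14.85°C, giving -1.15°C.
From 2700 m to 4700 m (saturated): cools by 6.7 × 2 = 13.4°C, giving -14.55°C.

-14.55°C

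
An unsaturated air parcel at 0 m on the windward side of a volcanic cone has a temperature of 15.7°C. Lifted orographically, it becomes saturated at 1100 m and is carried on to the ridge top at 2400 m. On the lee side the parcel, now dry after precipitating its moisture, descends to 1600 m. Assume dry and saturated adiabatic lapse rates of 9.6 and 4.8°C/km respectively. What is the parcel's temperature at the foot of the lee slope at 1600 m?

6.58°C

Dry to 1100 m: -9.6 × 1.1 km = -10.56°C, so T = 5.14°C.
Saturated to 2400 m: -4.8 × 1.3 km = -6.24°C, so T = -1.1°C.
Dry descent to 1600 m: +9.6 × 0.8 km = +7.68°C, so T = 6.58°C.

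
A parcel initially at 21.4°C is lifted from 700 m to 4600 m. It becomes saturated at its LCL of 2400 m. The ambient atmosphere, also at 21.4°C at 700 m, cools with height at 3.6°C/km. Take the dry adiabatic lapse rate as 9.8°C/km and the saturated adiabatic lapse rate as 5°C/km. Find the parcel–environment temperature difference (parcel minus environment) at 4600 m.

-13.62°C (parcel cooler than environment)

Parcel:
  Dry to 2400 m: -9.8 × 1.7 km = -16.66°C, so T = 4.74°C.
  Saturated to 4600 m: -5 × 2.2 km = -11°C, so T = -6.26°C.
Environment:
  Environment to 4600 m: -3.6 × 3.9 km = -14.04°C, so T = 7.36°C.
T_parcel − T_env = -6.26 − 7.36 = -13.62°C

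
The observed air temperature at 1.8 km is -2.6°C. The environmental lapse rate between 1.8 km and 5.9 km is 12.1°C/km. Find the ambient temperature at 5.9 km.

-52.21°C

Environmental to 5900 m: -12.1 × 4.1 km = -49.61°C, so T = -52.21°C.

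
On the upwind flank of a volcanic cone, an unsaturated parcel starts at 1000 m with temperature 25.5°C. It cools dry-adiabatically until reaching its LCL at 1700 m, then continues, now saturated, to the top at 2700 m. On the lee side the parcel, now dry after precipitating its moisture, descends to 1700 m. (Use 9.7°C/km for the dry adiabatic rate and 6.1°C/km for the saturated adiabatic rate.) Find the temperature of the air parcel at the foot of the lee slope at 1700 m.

1000–1700 m, dry: Δz = 0.7 km ⇒ ΔT = -6.79°C; T = 18.71°C
1700–2700 m, saturated: Δz = 1 km ⇒ ΔT = -6.1°C; T = 12.61°C
2700–1700 m, dry descent: Δz = 1 km ⇒ ΔT = +9.7°C; T = 22.31°C

22.31°C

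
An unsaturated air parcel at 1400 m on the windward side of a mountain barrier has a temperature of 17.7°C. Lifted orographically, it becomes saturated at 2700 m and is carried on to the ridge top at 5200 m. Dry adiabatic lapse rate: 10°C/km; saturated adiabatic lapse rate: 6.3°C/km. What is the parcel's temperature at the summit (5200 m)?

-11.05°C

From 1400 m to 2700 m (dry): cools by 10 × 1.3 = 13°C, giving 4.7°C.
From 2700 m to 5200 m (saturated): cools by 6.3 × 2.5 = 15.75°C, giving -11.05°C.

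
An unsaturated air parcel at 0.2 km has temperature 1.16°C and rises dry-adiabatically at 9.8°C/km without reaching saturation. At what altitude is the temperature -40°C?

Height above start = (1.16 − (-40)) / 9.8 = 4.2 km
Altitude = 200 m + 4200 m = 4400 m

4.4 km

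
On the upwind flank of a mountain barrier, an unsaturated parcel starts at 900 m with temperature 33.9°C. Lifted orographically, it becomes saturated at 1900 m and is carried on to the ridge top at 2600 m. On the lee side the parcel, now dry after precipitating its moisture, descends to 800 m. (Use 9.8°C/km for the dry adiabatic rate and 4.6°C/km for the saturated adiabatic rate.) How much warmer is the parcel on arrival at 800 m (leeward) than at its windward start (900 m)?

+4.62°C

From 900 m to 1900 m (dry): cools by 9.8 × 1 = 9.8°C, giving 24.1°C.
From 1900 m to 2600 m (saturated): cools by 4.6 × 0.7 = 3.22°C, giving 20.88°C.
From 2600 m to 800 m (dry descent): warms by 9.8 × 1.8 = 17.64°C, giving 38.52°C.
Net change vs windward start: 38.52 − 33.9 = +4.62°C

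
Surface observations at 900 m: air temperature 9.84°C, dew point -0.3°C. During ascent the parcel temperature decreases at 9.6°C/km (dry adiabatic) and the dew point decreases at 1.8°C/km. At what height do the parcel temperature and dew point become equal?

2200 m

T and T_d converge at 9.6 − 1.8 = 7.8°C per km
Height above start = (9.84 − (-0.3)) / 7.8 = 1.3 km
LCL altitude = 900 m + 1300 m = 2200 m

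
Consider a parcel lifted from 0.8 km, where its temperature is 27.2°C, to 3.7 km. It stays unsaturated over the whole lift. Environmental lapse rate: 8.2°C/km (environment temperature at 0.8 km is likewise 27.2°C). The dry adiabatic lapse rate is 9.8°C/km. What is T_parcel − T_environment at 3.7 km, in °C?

Parcel:
  800–3700 m, dry: Δz = 2.9 km ⇒ ΔT = -28.42°C; T = -1.22°C
Environment:
  800–3700 m, environment: Δz = 2.9 km ⇒ ΔT = -23.78°C; T = 3.42°C
T_parcel − T_env = -1.22 − 3.42 = -4.64°C

-4.64°C (parcel cooler than environment)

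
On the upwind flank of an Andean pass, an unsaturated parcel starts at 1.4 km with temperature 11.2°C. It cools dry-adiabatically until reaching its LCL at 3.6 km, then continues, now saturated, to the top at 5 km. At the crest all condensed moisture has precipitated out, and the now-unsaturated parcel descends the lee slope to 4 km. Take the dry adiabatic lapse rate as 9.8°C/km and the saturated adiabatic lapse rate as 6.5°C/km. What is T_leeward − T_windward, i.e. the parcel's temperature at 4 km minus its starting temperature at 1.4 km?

1400–3600 m, dry: Δz = 2.2 km ⇒ ΔT = -21.56°C; T = -10.36°C
3600–5000 m, saturated: Δz = 1.4 km ⇒ ΔT = -9.1°C; T = -19.46°C
5000–4000 m, dry descent: Δz = 1 km ⇒ ΔT = +9.8°C; T = -9.66°C
Net change vs windward start: -9.66 − 11.2 = -20.86°C

-20.86°C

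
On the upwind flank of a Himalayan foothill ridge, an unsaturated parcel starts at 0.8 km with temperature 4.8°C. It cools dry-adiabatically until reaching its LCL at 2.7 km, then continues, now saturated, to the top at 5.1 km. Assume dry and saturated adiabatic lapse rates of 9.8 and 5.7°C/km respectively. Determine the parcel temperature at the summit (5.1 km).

Dry to 2700 m: -9.8 × 1.9 km = -18.62°C, so T = -13.82°C.
Saturated to 5100 m: -5.7 × 2.4 km = -13.68°C, so T = -27.5°C.

-27.5°C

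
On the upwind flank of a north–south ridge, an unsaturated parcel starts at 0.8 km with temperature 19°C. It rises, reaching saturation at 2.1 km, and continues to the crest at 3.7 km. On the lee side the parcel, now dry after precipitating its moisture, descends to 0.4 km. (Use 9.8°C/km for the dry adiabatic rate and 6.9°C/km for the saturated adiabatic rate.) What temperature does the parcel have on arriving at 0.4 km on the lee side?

From 800 m to 2100 m (dry): cools by 9.8 × 1.3 = 12.74°C, giving 6.26°C.
From 2100 m to 3700 m (saturated): cools by 6.9 × 1.6 = 11.04°C, giving -4.78°C.
From 3700 m to 400 m (dry descent): warms by 9.8 × 3.3 = 32.34°C, giving 27.56°C.

27.56°C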